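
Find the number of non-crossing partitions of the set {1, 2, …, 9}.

4862

Non-crossing partitions of an n-element set are counted by C_n; here n = 9.
C_9 = C(18,9)/10 = 48620/10 = 4862.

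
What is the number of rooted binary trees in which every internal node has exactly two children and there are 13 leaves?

208012

Full binary trees with 13 leaves have 13−1 = 12 internal nodes, so there are C_12 of them.
C_12 = C(24,12)/13 = 2704156/13 = 208012.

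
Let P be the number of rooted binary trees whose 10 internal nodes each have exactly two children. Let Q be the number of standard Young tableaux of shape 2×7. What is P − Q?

Full binary trees with n internal nodes are counted by C_n; here n = 10. So P = C_10 = 16796.
Standard Young tableaux of shape 2×n are counted by C_n; here n = 7. So Q = C_7 = 429.
P − Q = 16796 − 429 = 16367.

16367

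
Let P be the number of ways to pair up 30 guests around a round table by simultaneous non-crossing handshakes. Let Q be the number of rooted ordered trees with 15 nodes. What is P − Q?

Non-crossing handshake pairings of 2n people are counted by C_n; 30 people gives n = 15. So P = C_15 = 9694845.
Rooted ordered (plane) trees on m nodes have m−1 edges and are counted by C_{m−1}; m = 15 gives C_14. So Q = C_14 = 2674440.
P − Q = 9694845 − 2674440 = 7020405.

7020405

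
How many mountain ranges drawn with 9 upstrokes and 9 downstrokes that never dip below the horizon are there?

4862

Dyck paths of semilength n (length 2n) are counted by C_n; here n = 9.
C_9 = C(18,9)/10 = 48620/10 = 4862.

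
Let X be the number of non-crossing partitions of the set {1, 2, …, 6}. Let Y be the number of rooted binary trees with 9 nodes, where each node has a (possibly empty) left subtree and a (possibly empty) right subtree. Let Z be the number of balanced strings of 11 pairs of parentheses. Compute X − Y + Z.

The non-crossing partitions of [6] form a lattice of size C_6. So X = C_6 = 132.
There are C_n binary search tree shapes on n keys; with n = 9 that is C_9. So Y = C_9 = 4862.
With 11 pairs the number of balanced bracket strings is the Catalan number C_11. So Z = C_11 = 58786.
X − Y + Z = 132 − 4862 + 58786 = 54056.

54056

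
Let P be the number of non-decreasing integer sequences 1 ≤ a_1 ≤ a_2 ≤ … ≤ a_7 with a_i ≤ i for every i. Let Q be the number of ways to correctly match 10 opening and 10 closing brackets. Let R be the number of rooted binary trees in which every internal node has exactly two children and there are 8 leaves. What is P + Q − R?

16796

Such sub-staircase sequences of length n are counted by C_n; here n = 7. So P = C_7 = 429.
A balanced arrangement of 10 bracket pairs is a Dyck word of semilength 10, so the count is C_10. So Q = C_10 = 16796.
Full binary trees with 8 leaves have 8−1 = 7 internal nodes, so there are C_7 of them. So R = C_7 = 429.
P + Q − R = 429 + 16796 − 429 = 16796.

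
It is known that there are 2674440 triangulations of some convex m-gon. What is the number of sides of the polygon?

16

Triangulations of a convex m-gon are counted by C_{m−2}. The Catalan number equal to 2674440 is C_14.
So m − 2 = 14, giving m = 16 sides.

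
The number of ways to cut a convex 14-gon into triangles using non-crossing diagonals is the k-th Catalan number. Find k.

The number of triangulations of a 14-gon is the Catalan number C_12 (index = sides − 2).

12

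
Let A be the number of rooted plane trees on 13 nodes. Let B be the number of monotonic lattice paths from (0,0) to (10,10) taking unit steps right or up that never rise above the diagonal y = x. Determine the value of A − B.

191216

Rooted ordered (plane) trees on m nodes have m−1 edges and are counted by C_{m−1}; m = 13 gives C_12. So A = C_12 = 208012.
Sub-diagonal monotone paths from (0,0) to (10,10) biject with Dyck paths of semilength 10, giving C_10. So B = C_10 = 16796.
A − B = 208012 − 16796 = 191216.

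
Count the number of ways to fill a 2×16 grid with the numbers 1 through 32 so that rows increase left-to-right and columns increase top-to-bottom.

By the hook-length formula (or a Dyck-path bijection), SYT of shape 2×16 number C_16.
C_16 = C_15 · 2(2·15+1)/(15+2) = 9694845 · 62/17 = 35357670.

35357670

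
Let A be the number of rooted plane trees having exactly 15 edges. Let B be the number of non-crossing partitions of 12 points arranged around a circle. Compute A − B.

A rooted plane tree with 15 edges has 16 nodes, and the count is C_15. So A = C_15 = 9694845.
The non-crossing partitions of [12] form a lattice of size C_12. So B = C_12 = 208012.
A − B = 9694845 − 208012 = 9486833.

9486833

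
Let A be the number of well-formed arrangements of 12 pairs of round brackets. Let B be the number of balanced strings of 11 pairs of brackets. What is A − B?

With 12 pairs the number of balanced bracket strings is the Catalan number C_12. So A = C_12 = 208012.
A balanced arrangement of 11 bracket pairs is a Dyck word of semilength 11, so the count is C_11. So B = C_11 = 58786.
A − B = 208012 − 58786 = 149226.

149226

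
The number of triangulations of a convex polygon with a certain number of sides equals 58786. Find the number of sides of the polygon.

Triangulations of a convex m-gon are counted by C_{m−2}. The Catalan number equal to 58786 is C_11.
So m − 2 = 11, giving m = 13 sides.

13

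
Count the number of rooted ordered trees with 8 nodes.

A rooted plane tree on 8 nodes has 7 edges, and such trees are counted by C_7.
C_7 = C(14,7)/8 = 3432/8 = 429.

429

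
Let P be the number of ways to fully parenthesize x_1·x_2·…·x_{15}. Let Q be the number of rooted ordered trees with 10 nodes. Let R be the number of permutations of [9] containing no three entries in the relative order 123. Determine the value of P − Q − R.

2664716

Bracketing 15 factors into binary products is counted by C_{15−1} = C_14. So P = C_14 = 2674440.
Rooted ordered (plane) trees on m nodes have m−1 edges and are counted by C_{m−1}; m = 10 gives C_9. So Q = C_9 = 4862.
Permutations of [n] avoiding any single length-3 pattern are counted by C_n; here n = 9. So R = C_9 = 4862.
P − Q − R = 2674440 − 4862 − 4862 = 2664716.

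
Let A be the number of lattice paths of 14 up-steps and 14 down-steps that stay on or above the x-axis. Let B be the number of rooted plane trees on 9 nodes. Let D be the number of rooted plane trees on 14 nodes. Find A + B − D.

1932970

A Dyck path with 14 up-steps and 14 down-steps has semilength 14, so there are C_14 of them. So A = C_14 = 2674440.
Rooted ordered (plane) trees on m nodes have m−1 edges and are counted by C_{m−1}; m = 9 gives C_8. So B = C_8 = 1430.
A rooted plane tree on 14 nodes has 13 edges, and such trees are counted by C_13. So D = C_13 = 742900.
A + B − D = 2674440 + 1430 − 742900 = 1932970.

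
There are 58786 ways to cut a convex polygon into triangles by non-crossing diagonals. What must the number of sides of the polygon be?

Triangulations of a convex m-gon are counted by C_{m−2}. Since C_11 = 58786, the index is 11.
So m − 2 = 11, giving m = 13 sides.

13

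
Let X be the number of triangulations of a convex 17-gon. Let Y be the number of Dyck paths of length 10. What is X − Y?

9694803

A convex 17-gon is triangulated into 15 triangles, and the number of such triangulations is the Catalan number C_{17−2} = C_15. So X = C_15 = 9694845.
A Dyck path with 5 up-steps and 5 down-steps has semilength 5, so there are C_5 of them. So Y = C_5 = 42.
X − Y = 9694845 − 42 = 9694803.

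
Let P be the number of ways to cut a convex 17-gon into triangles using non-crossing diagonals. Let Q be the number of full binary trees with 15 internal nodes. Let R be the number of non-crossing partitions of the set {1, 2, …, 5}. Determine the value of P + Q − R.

19389648

Triangulations of a convex m-gon are counted by C_{m−2}; with m = 17 this is C_15. So P = C_15 = 9694845.
Full binary trees with n internal nodes are counted by C_n; here n = 15. So Q = C_15 = 9694845.
The non-crossing partitions of [5] form a lattice of size C_5. So R = C_5 = 42.
P + Q − R = 9694845 + 9694845 − 42 = 19389648.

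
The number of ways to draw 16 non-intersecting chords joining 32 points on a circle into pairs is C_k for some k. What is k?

16

Pairing 32 circle points by 16 non-crossing chords gives C_16 matchings.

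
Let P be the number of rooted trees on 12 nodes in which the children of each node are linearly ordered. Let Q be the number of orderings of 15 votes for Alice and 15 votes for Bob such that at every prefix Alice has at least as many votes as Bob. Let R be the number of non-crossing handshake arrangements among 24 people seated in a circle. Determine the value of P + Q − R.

Rooted ordered (plane) trees on m nodes have m−1 edges and are counted by C_{m−1}; m = 12 gives C_11. So P = C_11 = 58786.
Ballot sequences with n votes each where one side never trails are Dyck words, counted by C_n; here n = 15. So Q = C_15 = 9694845.
Non-crossing handshake pairings of 2n people are counted by C_n; 24 people gives n = 12. So R = C_12 = 208012.
P + Q − R = 58786 + 9694845 − 208012 = 9545619.

9545619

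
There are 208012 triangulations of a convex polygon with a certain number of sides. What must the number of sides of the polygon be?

14

Triangulations of a convex m-gon are counted by C_{m−2}, and C_12 = 208012.
So m − 2 = 12, giving m = 14 sides.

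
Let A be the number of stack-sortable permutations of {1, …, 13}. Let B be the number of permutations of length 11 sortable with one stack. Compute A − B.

684114

By Knuth's characterisation, the stack-sortable permutations of length 13 are the 231-avoiders, numbering C_13. So A = C_13 = 742900.
Stack-sortable permutations are exactly the 231-avoiding ones, counted by C_n; here n = 11. So B = C_11 = 58786.
A − B = 742900 − 58786 = 684114.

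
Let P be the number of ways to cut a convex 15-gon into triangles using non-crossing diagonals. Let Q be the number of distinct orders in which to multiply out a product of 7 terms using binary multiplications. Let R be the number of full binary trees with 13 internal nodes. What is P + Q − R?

The number of triangulations of a 15-gon is the Catalan number C_13 (index = sides − 2). So P = C_13 = 742900.
Ways to associate a product of 7 factors correspond to binary trees on 7 leaves, so the count is C_6. So Q = C_6 = 132.
Full binary trees with n internal nodes are counted by C_n; here n = 13. So R = C_13 = 742900.
P + Q − R = 742900 + 132 − 742900 = 132.

132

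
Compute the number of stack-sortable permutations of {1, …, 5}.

By Knuth's characterisation, the stack-sortable permutations of length 5 are the 231-avoiders, numbering C_5.
C_5 = 42.

42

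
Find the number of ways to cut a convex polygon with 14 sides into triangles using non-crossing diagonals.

The number of triangulations of a 14-gon is the Catalan number C_12 (index = sides − 2).
C_12 = C(24,12)/13 = 2704156/13 = 208012.

208012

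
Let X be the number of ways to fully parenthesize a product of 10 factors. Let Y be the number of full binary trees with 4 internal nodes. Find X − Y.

Bracketing 10 factors into binary products is counted by C_{10−1} = C_9. So X = C_9 = 4862.
Full binary trees with n internal nodes are counted by C_n; here n = 4. So Y = C_4 = 14.
X − Y = 4862 − 14 = 4848.

4848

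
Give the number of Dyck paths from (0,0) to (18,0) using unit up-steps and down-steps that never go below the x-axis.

4862

Dyck paths of semilength n (length 2n) are counted by C_n; here n = 9.
C_9 = C(18,9)/10 = 48620/10 = 4862.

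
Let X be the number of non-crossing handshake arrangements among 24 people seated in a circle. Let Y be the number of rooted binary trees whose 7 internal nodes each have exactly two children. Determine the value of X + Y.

Non-crossing handshake pairings of 2n people are counted by C_n; 24 people gives n = 12. So X = C_12 = 208012.
Full binary trees with n internal nodes are counted by C_n; here n = 7. So Y = C_7 = 429.
X + Y = 208012 + 429 = 208441.

208441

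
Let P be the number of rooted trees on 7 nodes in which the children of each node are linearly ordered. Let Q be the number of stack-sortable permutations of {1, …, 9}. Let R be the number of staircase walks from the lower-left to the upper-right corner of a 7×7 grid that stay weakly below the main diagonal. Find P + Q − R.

A rooted plane tree on 7 nodes has 6 edges, and such trees are counted by C_6. So P = C_6 = 132.
By Knuth's characterisation, the stack-sortable permutations of length 9 are the 231-avoiders, numbering C_9. So Q = C_9 = 4862.
Monotone paths in an n×n grid that stay weakly below the diagonal are counted by C_n; here n = 7. So R = C_7 = 429.
P + Q − R = 132 + 4862 − 429 = 4565.

4565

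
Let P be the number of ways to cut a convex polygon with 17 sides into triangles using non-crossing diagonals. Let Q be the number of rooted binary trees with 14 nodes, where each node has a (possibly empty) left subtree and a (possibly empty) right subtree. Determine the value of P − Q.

The number of triangulations of a 17-gon is the Catalan number C_15 (index = sides − 2). So P = C_15 = 9694845.
There are C_n binary search tree shapes on n keys; with n = 14 that is C_14. So Q = C_14 = 2674440.
P − Q = 9694845 − 2674440 = 7020405.

7020405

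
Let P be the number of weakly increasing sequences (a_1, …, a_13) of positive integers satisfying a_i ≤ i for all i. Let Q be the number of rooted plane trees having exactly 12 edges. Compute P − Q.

534888

Weakly increasing sequences with a_i ≤ i biject with Dyck paths of semilength 13, so there are C_13. So P = C_13 = 742900.
Rooted ordered trees with n edges are counted by C_n; here n = 12. So Q = C_12 = 208012.
P − Q = 742900 − 208012 = 534888.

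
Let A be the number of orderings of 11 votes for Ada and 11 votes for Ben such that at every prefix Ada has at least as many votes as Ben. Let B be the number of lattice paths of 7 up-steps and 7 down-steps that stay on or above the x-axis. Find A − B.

Ballot sequences with n votes each where one side never trails are Dyck words, counted by C_n; here n = 11. So A = C_11 = 58786.
A Dyck path with 7 up-steps and 7 down-steps has semilength 7, so there are C_7 of them. So B = C_7 = 429.
A − B = 58786 − 429 = 58357.

58357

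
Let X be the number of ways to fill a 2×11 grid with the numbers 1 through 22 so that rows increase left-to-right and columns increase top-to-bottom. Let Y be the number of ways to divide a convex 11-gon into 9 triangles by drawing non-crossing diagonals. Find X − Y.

By the hook-length formula (or a Dyck-path bijection), SYT of shape 2×11 number C_11. So X = C_11 = 58786.
A convex 11-gon is triangulated into 9 triangles, and the number of such triangulations is the Catalan number C_{11−2} = C_9. So Y = C_9 = 4862.
X − Y = 58786 − 4862 = 53924.

53924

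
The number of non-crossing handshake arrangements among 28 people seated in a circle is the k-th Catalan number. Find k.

Non-crossing handshake pairings of 2n people are counted by C_n; 28 people gives n = 14.

14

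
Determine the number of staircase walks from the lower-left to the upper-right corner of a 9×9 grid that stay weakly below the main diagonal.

4862

Monotone paths in an n×n grid that stay weakly below the diagonal are counted by C_n; here n = 9.
C_9 = C(18,9)/10 = 48620/10 = 4862.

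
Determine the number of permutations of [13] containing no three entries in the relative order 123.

Permutations of [n] avoiding any single length-3 pattern are counted by C_n; here n = 13.
C_13 = C(26,13)/14 = 10400600/14 = 742900.

742900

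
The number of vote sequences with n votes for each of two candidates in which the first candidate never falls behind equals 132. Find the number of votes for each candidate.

6

Such ballot sequences with n votes each are counted by C_n, and C_6 = 132.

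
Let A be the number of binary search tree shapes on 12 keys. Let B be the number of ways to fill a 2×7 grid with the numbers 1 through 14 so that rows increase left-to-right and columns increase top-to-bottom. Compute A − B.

207583

Binary trees (left/right distinguished) on n nodes are counted by C_n; here n = 12. So A = C_12 = 208012.
Standard Young tableaux of shape 2×n are counted by C_n; here n = 7. So B = C_7 = 429.
A − B = 208012 − 429 = 207583.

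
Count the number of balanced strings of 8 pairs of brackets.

1430

With 8 pairs the number of balanced bracket strings is the Catalan number C_8.
C_8 = 1430.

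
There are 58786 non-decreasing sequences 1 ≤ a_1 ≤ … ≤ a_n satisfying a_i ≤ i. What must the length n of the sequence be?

Such sub-staircase sequences of length n are counted by C_n; 58786 = C_11.

11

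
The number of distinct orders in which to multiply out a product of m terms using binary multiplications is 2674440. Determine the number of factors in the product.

Parenthesizations of m factors are counted by C_{m−1}. The Catalan number equal to 2674440 is C_14.
So the index is 14, and the number of factors is 14 + 1 = 15.

15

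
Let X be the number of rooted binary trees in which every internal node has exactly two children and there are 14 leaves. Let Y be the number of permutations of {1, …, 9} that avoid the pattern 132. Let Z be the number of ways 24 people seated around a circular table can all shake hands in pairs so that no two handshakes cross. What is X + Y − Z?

Full binary trees with 14 leaves have 14−1 = 13 internal nodes, so there are C_13 of them. So X = C_13 = 742900.
Permutations of [n] avoiding any single length-3 pattern are counted by C_n; here n = 9. So Y = C_9 = 4862.
With 24 = 2·12 people, non-crossing handshake pairings are non-crossing perfect matchings on a circle, counted by C_12. So Z = C_12 = 208012.
X + Y − Z = 742900 + 4862 − 208012 = 539750.

539750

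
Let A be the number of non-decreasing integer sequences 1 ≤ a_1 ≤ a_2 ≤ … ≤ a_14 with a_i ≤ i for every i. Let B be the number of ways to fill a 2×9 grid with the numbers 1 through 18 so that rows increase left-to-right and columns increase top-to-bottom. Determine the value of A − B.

Weakly increasing sequences with a_i ≤ i biject with Dyck paths of semilength 14, so there are C_14. So A = C_14 = 2674440.
Standard Young tableaux of shape 2×n are counted by C_n; here n = 9. So B = C_9 = 4862.
A − B = 2674440 − 4862 = 2669578.

2669578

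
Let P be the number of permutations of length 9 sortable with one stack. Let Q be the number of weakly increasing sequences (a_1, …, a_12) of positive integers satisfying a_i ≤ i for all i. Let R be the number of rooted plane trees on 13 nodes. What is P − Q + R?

Stack-sortable permutations are exactly the 231-avoiding ones, counted by C_n; here n = 9. So P = C_9 = 4862.
Weakly increasing sequences with a_i ≤ i biject with Dyck paths of semilength 12, so there are C_12. So Q = C_12 = 208012.
Rooted ordered (plane) trees on m nodes have m−1 edges and are counted by C_{m−1}; m = 13 gives C_12. So R = C_12 = 208012.
P − Q + R = 4862 − 208012 + 208012 = 4862.

4862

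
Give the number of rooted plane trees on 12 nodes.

Rooted ordered (plane) trees on m nodes have m−1 edges and are counted by C_{m−1}; m = 12 gives C_11.
C_11 = C(22,11)/12 = 705432/12 = 58786.

58786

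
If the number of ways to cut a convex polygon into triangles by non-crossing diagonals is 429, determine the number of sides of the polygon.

Triangulations of a convex m-gon are counted by C_{m−2}; 429 = C_7.
So m − 2 = 7, giving m = 9 sides.

9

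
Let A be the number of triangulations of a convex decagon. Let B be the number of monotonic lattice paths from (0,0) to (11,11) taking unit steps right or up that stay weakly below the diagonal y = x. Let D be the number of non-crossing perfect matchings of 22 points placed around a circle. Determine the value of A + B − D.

Triangulations of a convex m-gon are counted by C_{m−2}; with m = 10 this is C_8. So A = C_8 = 1430.
Sub-diagonal monotone paths from (0,0) to (11,11) biject with Dyck paths of semilength 11, giving C_11. So B = C_11 = 58786.
Pairing 22 circle points by 11 non-crossing chords gives C_11 matchings. So D = C_11 = 58786.
A + B − D = 1430 + 58786 − 58786 = 1430.

1430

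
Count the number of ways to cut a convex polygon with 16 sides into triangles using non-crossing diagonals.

2674440

Triangulations of a convex m-gon are counted by C_{m−2}; with m = 16 this is C_14.
C_14 = C(28,14)/15 = 40116600/15 = 2674440.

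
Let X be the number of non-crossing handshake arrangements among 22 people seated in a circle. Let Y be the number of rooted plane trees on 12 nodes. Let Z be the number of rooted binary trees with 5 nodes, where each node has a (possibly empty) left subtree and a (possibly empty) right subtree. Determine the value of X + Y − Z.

Non-crossing handshake pairings of 2n people are counted by C_n; 22 people gives n = 11. So X = C_11 = 58786.
Rooted ordered (plane) trees on m nodes have m−1 edges and are counted by C_{m−1}; m = 12 gives C_11. So Y = C_11 = 58786.
There are C_n binary search tree shapes on n keys; with n = 5 that is C_5. So Z = C_5 = 42.
X + Y − Z = 58786 + 58786 − 42 = 117530.

117530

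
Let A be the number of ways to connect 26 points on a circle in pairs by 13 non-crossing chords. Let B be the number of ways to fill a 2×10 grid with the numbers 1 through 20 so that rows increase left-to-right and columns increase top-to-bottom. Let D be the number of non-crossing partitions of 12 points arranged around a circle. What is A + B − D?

551684

Non-crossing perfect matchings of 2n points on a circle are counted by C_n; with 26 points, n = 13. So A = C_13 = 742900.
Standard Young tableaux of shape 2×n are counted by C_n; here n = 10. So B = C_10 = 16796.
The non-crossing partitions of [12] form a lattice of size C_12. So D = C_12 = 208012.
A + B − D = 742900 + 16796 − 208012 = 551684.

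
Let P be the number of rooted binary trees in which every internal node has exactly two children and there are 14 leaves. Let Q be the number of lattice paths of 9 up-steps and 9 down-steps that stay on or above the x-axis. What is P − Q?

738038

A full binary tree with L leaves has L−1 internal nodes and is counted by C_{L−1}; L = 14 gives C_13. So P = C_13 = 742900.
Paths of 9 up- and 9 down-steps that never dip below the axis are Dyck paths; their count is C_9. So Q = C_9 = 4862.
P − Q = 742900 − 4862 = 738038.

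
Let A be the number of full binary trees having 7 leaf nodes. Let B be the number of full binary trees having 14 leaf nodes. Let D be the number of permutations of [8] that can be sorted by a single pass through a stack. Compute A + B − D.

Full binary trees with 7 leaves have 7−1 = 6 internal nodes, so there are C_6 of them. So A = C_6 = 132.
Full binary trees with 14 leaves have 14−1 = 13 internal nodes, so there are C_13 of them. So B = C_13 = 742900.
Stack-sortable permutations are exactly the 231-avoiding ones, counted by C_n; here n = 8. So D = C_8 = 1430.
A + B − D = 132 + 742900 − 1430 = 741602.

741602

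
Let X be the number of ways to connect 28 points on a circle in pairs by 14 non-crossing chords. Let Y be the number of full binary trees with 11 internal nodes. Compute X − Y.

Non-crossing perfect matchings of 2n points on a circle are counted by C_n; with 28 points, n = 14. So X = C_14 = 2674440.
Full binary trees with n internal nodes are counted by C_n; here n = 11. So Y = C_11 = 58786.
X − Y = 2674440 − 58786 = 2615654.

2615654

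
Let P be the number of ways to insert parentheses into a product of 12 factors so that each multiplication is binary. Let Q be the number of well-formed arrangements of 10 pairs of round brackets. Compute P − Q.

Ways to associate a product of 12 factors correspond to binary trees on 12 leaves, so the count is C_11. So P = C_11 = 58786.
Balanced strings of n pairs of brackets are counted by C_n; here n = 10. So Q = C_10 = 16796.
P − Q = 58786 − 16796 = 41990.

41990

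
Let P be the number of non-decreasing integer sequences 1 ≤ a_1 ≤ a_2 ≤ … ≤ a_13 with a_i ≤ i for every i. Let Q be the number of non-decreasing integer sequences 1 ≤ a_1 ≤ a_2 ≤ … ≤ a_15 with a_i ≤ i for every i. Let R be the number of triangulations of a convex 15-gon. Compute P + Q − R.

Weakly increasing sequences with a_i ≤ i biject with Dyck paths of semilength 13, so there are C_13. So P = C_13 = 742900.
Weakly increasing sequences with a_i ≤ i biject with Dyck paths of semilength 15, so there are C_15. So Q = C_15 = 9694845.
The number of triangulations of a 15-gon is the Catalan number C_13 (index = sides − 2). So R = C_13 = 742900.
P + Q − R = 742900 + 9694845 − 742900 = 9694845.

9694845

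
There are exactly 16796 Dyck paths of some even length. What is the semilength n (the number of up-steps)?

10

Dyck paths of semilength n are counted by C_n, and C_10 = 16796.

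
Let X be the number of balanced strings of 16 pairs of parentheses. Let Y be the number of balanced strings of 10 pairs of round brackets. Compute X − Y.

35340874

Balanced strings of n pairs of brackets are counted by C_n; here n = 16. So X = C_16 = 35357670.
Balanced strings of n pairs of brackets are counted by C_n; here n = 10. So Y = C_10 = 16796.
X − Y = 35357670 − 16796 = 35340874.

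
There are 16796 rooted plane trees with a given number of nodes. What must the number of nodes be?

11

Rooted ordered trees on m nodes are counted by C_{m−1}; 16796 = C_10.
So the index is 10, and the number of nodes is 10 + 1 = 11.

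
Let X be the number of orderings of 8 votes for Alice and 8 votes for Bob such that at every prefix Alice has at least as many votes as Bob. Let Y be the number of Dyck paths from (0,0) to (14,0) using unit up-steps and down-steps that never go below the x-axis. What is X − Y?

1001

Reading a vote for the leader as '(' and for the other as ')' turns such a sequence into a balanced string of 8 pairs, so the count is C_8. So X = C_8 = 1430.
A Dyck path with 7 up-steps and 7 down-steps has semilength 7, so there are C_7 of them. So Y = C_7 = 429.
X − Y = 1430 − 429 = 1001.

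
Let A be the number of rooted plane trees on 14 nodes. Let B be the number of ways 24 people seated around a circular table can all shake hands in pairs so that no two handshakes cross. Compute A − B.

534888

A rooted plane tree on 14 nodes has 13 edges, and such trees are counted by C_13. So A = C_13 = 742900.
Non-crossing handshake pairings of 2n people are counted by C_n; 24 people gives n = 12. So B = C_12 = 208012.
A − B = 742900 − 208012 = 534888.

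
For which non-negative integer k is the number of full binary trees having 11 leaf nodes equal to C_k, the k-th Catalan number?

10

A full binary tree with L leaves has L−1 internal nodes and is counted by C_{L−1}; L = 11 gives C_10.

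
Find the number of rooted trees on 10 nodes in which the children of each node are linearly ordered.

Rooted ordered (plane) trees on m nodes have m−1 edges and are counted by C_{m−1}; m = 10 gives C_9.
C_9 = C(18,9)/10 = 48620/10 = 4862.

4862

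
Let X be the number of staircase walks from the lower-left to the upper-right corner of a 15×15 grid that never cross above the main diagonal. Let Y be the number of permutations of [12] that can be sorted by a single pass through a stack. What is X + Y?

9902857

Monotone paths in an n×n grid that stay weakly below the diagonal are counted by C_n; here n = 15. So X = C_15 = 9694845.
Stack-sortable permutations are exactly the 231-avoiding ones, counted by C_n; here n = 12. So Y = C_12 = 208012.
X + Y = 9694845 + 208012 = 9902857.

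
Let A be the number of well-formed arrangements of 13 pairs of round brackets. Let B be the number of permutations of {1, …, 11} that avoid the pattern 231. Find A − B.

With 13 pairs the number of balanced bracket strings is the Catalan number C_13. So A = C_13 = 742900.
Permutations of [n] avoiding any single length-3 pattern are counted by C_n; here n = 11. So B = C_11 = 58786.
A − B = 742900 − 58786 = 684114.

684114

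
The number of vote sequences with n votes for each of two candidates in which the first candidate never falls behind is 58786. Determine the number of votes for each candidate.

11

Such ballot sequences with n votes each are counted by C_n. Since C_11 = 58786, the index is 11.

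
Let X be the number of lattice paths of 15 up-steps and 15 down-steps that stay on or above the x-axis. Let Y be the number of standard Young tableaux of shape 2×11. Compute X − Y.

A Dyck path with 15 up-steps and 15 down-steps has semilength 15, so there are C_15 of them. So X = C_15 = 9694845.
Standard Young tableaux of shape 2×n are counted by C_n; here n = 11. So Y = C_11 = 58786.
X − Y = 9694845 − 58786 = 9636059.

9636059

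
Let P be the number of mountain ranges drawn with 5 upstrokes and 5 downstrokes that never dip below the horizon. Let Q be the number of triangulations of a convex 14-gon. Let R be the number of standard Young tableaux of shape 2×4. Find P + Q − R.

A Dyck path with 5 up-steps and 5 down-steps has semilength 5, so there are C_5 of them. So P = C_5 = 42.
The number of triangulations of a 14-gon is the Catalan number C_12 (index = sides − 2). So Q = C_12 = 208012.
By the hook-length formula (or a Dyck-path bijection), SYT of shape 2×4 number C_4. So R = C_4 = 14.
P + Q − R = 42 + 208012 − 14 = 208040.

208040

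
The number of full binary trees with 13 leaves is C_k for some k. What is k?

12

A full binary tree with L leaves has L−1 internal nodes and is counted by C_{L−1}; L = 13 gives C_12.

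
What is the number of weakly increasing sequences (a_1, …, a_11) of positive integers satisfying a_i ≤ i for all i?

Weakly increasing sequences with a_i ≤ i biject with Dyck paths of semilength 11, so there are C_11.
C_11 = 58786.

58786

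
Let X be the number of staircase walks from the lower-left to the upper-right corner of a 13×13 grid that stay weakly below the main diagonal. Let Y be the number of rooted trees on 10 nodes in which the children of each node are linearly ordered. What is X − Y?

738038

Sub-diagonal monotone paths from (0,0) to (13,13) biject with Dyck paths of semilength 13, giving C_13. So X = C_13 = 742900.
A rooted plane tree on 10 nodes has 9 edges, and such trees are counted by C_9. So Y = C_9 = 4862.
X − Y = 742900 − 4862 = 738038.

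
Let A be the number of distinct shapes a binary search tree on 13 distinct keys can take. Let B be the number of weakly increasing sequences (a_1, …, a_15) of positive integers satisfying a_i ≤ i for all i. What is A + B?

10437745

Rooted binary trees with 13 nodes (each child slot possibly empty) number C_13. So A = C_13 = 742900.
Weakly increasing sequences with a_i ≤ i biject with Dyck paths of semilength 15, so there are C_15. So B = C_15 = 9694845.
A + B = 742900 + 9694845 = 10437745.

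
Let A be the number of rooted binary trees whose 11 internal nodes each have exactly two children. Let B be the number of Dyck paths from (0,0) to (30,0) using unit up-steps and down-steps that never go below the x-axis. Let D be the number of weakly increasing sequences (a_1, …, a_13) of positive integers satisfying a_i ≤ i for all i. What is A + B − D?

9010731

The number of full binary trees on 11 internal nodes is the Catalan number C_11. So A = C_11 = 58786.
Dyck paths of semilength n (length 2n) are counted by C_n; here n = 15. So B = C_15 = 9694845.
Weakly increasing sequences with a_i ≤ i biject with Dyck paths of semilength 13, so there are C_13. So D = C_13 = 742900.
A + B − D = 58786 + 9694845 − 742900 = 9010731.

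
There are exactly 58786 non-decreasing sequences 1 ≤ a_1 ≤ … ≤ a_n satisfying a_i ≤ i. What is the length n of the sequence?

Such sub-staircase sequences of length n are counted by C_n. Since C_11 = 58786, the index is 11.

11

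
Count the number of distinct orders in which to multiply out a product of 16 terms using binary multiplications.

9694845

Bracketing 16 factors into binary products is counted by C_{16−1} = C_15.
C_15 = 9694845.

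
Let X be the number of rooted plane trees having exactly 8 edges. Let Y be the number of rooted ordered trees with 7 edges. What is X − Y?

A rooted plane tree with 8 edges has 9 nodes, and the count is C_8. So X = C_8 = 1430.
A rooted plane tree with 7 edges has 8 nodes, and the count is C_7. So Y = C_7 = 429.
X − Y = 1430 − 429 = 1001.

1001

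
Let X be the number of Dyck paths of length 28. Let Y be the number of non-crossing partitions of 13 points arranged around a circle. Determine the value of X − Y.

1931540

Dyck paths of semilength n (length 2n) are counted by C_n; here n = 14. So X = C_14 = 2674440.
The non-crossing partitions of [13] form a lattice of size C_13. So Y = C_13 = 742900.
X − Y = 2674440 − 742900 = 1931540.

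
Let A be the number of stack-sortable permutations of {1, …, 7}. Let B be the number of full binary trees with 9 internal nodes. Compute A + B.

5291

Stack-sortable permutations are exactly the 231-avoiding ones, counted by C_n; here n = 7. So A = C_7 = 429.
The number of full binary trees on 9 internal nodes is the Catalan number C_9. So B = C_9 = 4862.
A + B = 429 + 4862 = 5291.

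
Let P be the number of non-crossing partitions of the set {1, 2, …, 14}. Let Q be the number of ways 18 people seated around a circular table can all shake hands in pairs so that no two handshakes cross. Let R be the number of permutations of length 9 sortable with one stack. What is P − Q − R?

2664716

Non-crossing partitions of an n-element set are counted by C_n; here n = 14. So P = C_14 = 2674440.
With 18 = 2·9 people, non-crossing handshake pairings are non-crossing perfect matchings on a circle, counted by C_9. So Q = C_9 = 4862.
By Knuth's characterisation, the stack-sortable permutations of length 9 are the 231-avoiders, numbering C_9. So R = C_9 = 4862.
P − Q − R = 2674440 − 4862 − 4862 = 2664716.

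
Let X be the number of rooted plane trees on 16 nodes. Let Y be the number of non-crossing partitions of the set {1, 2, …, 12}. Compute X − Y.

9486833

Rooted ordered (plane) trees on m nodes have m−1 edges and are counted by C_{m−1}; m = 16 gives C_15. So X = C_15 = 9694845.
Non-crossing partitions of an n-element set are counted by C_n; here n = 12. So Y = C_12 = 208012.
X − Y = 9694845 − 208012 = 9486833.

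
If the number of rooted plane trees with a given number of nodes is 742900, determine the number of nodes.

14

Rooted ordered trees on m nodes are counted by C_{m−1}; 742900 = C_13.
So the index is 13, and the number of nodes is 13 + 1 = 14.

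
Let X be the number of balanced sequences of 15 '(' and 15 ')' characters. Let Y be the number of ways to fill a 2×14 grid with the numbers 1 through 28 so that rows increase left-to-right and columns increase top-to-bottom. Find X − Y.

With 15 pairs the number of balanced bracket strings is the Catalan number C_15. So X = C_15 = 9694845.
Standard Young tableaux of shape 2×n are counted by C_n; here n = 14. So Y = C_14 = 2674440.
X − Y = 9694845 − 2674440 = 7020405.

7020405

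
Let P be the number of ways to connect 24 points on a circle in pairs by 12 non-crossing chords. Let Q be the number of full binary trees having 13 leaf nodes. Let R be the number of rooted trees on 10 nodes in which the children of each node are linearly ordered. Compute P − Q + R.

4862

Pairing 24 circle points by 12 non-crossing chords gives C_12 matchings. So P = C_12 = 208012.
A full binary tree with L leaves has L−1 internal nodes and is counted by C_{L−1}; L = 13 gives C_12. So Q = C_12 = 208012.
A rooted plane tree on 10 nodes has 9 edges, and such trees are counted by C_9. So R = C_9 = 4862.
P − Q + R = 208012 − 208012 + 4862 = 4862.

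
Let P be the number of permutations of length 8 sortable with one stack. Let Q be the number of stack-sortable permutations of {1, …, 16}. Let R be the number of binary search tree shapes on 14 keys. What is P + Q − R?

Stack-sortable permutations are exactly the 231-avoiding ones, counted by C_n; here n = 8. So P = C_8 = 1430.
By Knuth's characterisation, the stack-sortable permutations of length 16 are the 231-avoiders, numbering C_16. So Q = C_16 = 35357670.
There are C_n binary search tree shapes on n keys; with n = 14 that is C_14. So R = C_14 = 2674440.
P + Q − R = 1430 + 35357670 − 2674440 = 32684660.

32684660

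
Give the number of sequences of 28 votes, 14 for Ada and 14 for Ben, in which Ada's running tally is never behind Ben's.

2674440

Reading a vote for the leader as '(' and for the other as ')' turns such a sequence into a balanced string of 14 pairs, so the count is C_14.
C_14 = C_13 · 2(2·13+1)/(13+2) = 742900 · 54/15 = 2674440.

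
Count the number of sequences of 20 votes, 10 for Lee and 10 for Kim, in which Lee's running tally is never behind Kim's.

16796

Ballot sequences with n votes each where one side never trails are Dyck words, counted by C_n; here n = 10.
C_10 = C_9 · 2(2·9+1)/(9+2) = 4862 · 38/11 = 16796.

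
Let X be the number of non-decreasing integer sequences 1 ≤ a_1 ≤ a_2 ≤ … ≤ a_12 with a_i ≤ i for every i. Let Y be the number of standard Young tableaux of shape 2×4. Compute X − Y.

Weakly increasing sequences with a_i ≤ i biject with Dyck paths of semilength 12, so there are C_12. So X = C_12 = 208012.
By the hook-length formula (or a Dyck-path bijection), SYT of shape 2×4 number C_4. So Y = C_4 = 14.
X − Y = 208012 − 14 = 207998.

207998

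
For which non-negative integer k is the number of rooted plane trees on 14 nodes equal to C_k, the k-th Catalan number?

13

A rooted plane tree on 14 nodes has 13 edges, and such trees are counted by C_13.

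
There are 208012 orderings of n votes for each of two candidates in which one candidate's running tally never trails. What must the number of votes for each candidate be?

12

Such ballot sequences with n votes each are counted by C_n. The Catalan number equal to 208012 is C_12.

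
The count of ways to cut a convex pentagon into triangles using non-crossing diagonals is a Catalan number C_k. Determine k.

A convex 5-gon is triangulated into 3 triangles, and the number of such triangulations is the Catalan number C_{5−2} = C_3.

3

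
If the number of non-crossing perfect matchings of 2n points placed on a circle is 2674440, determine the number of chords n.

14

Non-crossing pairings of 2n points on a circle are counted by C_n. The Catalan number equal to 2674440 is C_14.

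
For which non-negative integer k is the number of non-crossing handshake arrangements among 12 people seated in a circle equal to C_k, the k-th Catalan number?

Non-crossing handshake pairings of 2n people are counted by C_n; 12 people gives n = 6.

6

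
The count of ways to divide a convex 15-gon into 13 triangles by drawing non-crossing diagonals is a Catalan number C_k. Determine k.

A convex 15-gon is triangulated into 13 triangles, and the number of such triangulations is the Catalan number C_{15−2} = C_13.

13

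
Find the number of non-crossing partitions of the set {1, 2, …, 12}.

Non-crossing partitions of an n-element set are counted by C_n; here n = 12.
C_12 = C_11 · 2(2·11+1)/(11+2) = 58786 · 46/13 = 208012.

208012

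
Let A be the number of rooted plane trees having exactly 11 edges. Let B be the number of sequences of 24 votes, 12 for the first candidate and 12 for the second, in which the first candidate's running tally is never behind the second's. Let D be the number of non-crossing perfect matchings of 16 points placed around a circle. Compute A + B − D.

265368

Rooted ordered trees with n edges are counted by C_n; here n = 11. So A = C_11 = 58786.
Reading a vote for the leader as '(' and for the other as ')' turns such a sequence into a balanced string of 12 pairs, so the count is C_12. So B = C_12 = 208012.
Pairing 16 circle points by 8 non-crossing chords gives C_8 matchings. So D = C_8 = 1430.
A + B − D = 58786 + 208012 − 1430 = 265368.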